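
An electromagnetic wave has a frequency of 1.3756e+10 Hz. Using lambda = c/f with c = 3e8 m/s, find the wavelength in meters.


lambda = c / f = 3.0000e+08 / 1.3756e+10 = 0.02181 m

0.02181 m


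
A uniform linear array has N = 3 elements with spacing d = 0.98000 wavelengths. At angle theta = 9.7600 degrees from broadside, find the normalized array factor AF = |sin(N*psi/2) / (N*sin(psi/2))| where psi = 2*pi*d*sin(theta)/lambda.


psi = 2*pi*0.98000*sin(9.7600 deg) = 1.043832 rad
AF = |sin(3*1.043832/2) / (3*sin(1.043832/2))| = 0.6686

0.6686


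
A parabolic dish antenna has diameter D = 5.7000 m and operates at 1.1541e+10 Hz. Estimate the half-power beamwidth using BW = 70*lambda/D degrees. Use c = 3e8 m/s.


lambda = c / f = 3.0000e+08 / 1.1541e+10 = 0.02599428 m
BW = 70 * 0.02599428 / 5.7000 = 0.3192 deg

0.3192 deg


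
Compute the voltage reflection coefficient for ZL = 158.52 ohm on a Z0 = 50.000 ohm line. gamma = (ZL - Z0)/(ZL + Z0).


gamma = (158.52 - 50.000) / (158.52 + 50.000) = 0.5204

0.5204


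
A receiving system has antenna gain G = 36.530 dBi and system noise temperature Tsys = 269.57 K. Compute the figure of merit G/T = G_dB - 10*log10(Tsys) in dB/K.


G/T = 36.530 - 10*log10(269.57) = 36.530 - 24.30672 = 12.22 dB/K

12.22 dB/K


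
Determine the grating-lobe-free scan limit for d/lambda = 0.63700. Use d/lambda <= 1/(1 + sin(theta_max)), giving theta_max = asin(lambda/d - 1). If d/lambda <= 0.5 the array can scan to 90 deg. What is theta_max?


lambda/d - 1 = 1/0.63700 - 1 = 0.5698587
theta_max = asin(0.5698587) = 34.74 deg

34.74 deg


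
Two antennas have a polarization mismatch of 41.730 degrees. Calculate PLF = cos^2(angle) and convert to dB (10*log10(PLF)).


PLF_linear = cos^2(41.730 deg) = 0.5569484
PLF_dB = 10 * log10(0.5569484) = -2.542 dB

-2.542 dB


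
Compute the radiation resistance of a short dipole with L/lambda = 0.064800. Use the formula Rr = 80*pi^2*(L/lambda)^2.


Rr = 80 * pi^2 * (0.064800)^2 = 80 * 9.869604 * 4.199040e-03 = 3.315 ohm

3.315 ohm


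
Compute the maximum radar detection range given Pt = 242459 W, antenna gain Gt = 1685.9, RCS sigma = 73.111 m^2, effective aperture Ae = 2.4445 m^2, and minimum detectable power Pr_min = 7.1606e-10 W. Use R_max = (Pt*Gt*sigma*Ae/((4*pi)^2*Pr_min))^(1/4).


R^4 = 242459*1685.9*73.111*2.4445 / ((4*pi)^2 * 7.1606e-10) = 6.460613e+17
R_max = 6.460613e+17^0.25 = 28351 m

28351 m


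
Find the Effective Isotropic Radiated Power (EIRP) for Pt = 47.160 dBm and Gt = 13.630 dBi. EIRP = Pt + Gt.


EIRP = Pt + Gt = 47.160 + 13.630 = 60.79 dBm

60.79 dBm


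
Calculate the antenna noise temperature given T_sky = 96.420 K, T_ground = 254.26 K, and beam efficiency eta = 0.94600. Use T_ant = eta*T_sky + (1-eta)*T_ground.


T_ant = 0.94600 * 96.420 + (1 - 0.94600) * 254.26 = 104.9 K

104.9 K


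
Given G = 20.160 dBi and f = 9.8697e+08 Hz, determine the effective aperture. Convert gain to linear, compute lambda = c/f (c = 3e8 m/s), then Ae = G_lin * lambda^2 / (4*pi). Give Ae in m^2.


lambda = c / f = 3.0000e+08 / 9.8697e+08 = 0.3039606 m
G_linear = 10^(20.160/10) = 103.7528
Ae = G_linear * lambda^2 / (4*pi) = 103.7528 * 0.3039606^2 / (4*pi) = 0.7628 m^2

0.7628 m^2


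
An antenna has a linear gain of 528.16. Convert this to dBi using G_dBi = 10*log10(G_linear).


G_dBi = 10 * log10(528.16) = 27.23 dBi

27.23 dBi


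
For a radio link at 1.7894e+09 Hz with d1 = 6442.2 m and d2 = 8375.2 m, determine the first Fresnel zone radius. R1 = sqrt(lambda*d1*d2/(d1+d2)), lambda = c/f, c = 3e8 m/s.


lambda = c / f = 3.0000e+08 / 1.7894e+09 = 0.1676540 m
R1 = sqrt(0.1676540 * 6442.2 * 8375.2 / (6442.2 + 8375.2)) = 24.71 m

24.71 m


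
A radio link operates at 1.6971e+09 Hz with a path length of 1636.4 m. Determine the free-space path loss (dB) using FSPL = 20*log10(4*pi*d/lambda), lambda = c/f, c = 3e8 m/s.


lambda = c / f = 3.0000e+08 / 1.6971e+09 = 0.1767721 m
FSPL = 20 * log10(4*pi*1636.4/0.1767721) = 101.3 dB

101.3 dB


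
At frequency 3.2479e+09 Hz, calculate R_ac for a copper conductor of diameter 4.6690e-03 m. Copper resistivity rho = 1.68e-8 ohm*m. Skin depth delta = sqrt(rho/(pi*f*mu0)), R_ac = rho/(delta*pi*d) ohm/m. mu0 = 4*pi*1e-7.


delta = sqrt(1.68e-8 / (pi * 3.2479e+09 * 4*pi*1e-7)) = 1.144652e-06 m
R_ac = 1.68e-8 / (1.144652e-06 * pi * 4.6690e-03) = 1.001 ohm/m

1.001 ohm/m


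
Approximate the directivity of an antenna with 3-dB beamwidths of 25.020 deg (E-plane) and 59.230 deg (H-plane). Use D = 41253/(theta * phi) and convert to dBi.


D_linear = 41253 / (25.020 * 59.230) = 27.83726
D_dBi = 10 * log10(27.83726) = 14.45 dBi

14.45 dBi


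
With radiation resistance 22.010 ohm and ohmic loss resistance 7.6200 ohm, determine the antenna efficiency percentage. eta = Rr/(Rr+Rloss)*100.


eta = 22.010 / (22.010 + 7.6200) * 100 = 74.28%

74.28%


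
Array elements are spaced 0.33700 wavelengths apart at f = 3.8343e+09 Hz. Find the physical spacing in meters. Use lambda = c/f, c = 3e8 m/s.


lambda = c / f = 3.0000e+08 / 3.8343e+09 = 0.07824114 m
d = 0.33700 * 0.07824114 = 0.02637 m

0.02637 m


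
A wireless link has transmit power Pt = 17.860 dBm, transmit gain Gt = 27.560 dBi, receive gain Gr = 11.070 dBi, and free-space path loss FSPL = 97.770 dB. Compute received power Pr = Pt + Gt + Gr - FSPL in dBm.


Pr = 17.860 + 27.560 + 11.070 - 97.770 = -41.28 dBm

-41.28 dBm


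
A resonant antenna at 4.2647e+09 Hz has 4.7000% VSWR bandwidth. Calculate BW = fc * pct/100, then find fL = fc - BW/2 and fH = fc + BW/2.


BW = 4.2647e+09 * 4.7000/100 = 2.004409e+08 Hz
fL = 4.2647e+09 - 2.004409e+08/2 = 4.164e+09 Hz
fH = 4.2647e+09 + 2.004409e+08/2 = 4.365e+09 Hz

BW=2.004e+08 Hz, fL=4.164e+09 Hz, fH=4.365e+09 Hz


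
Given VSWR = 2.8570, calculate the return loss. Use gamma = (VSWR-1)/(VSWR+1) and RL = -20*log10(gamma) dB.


gamma = (2.8570 - 1) / (2.8570 + 1) = 0.4814623
RL = -20 * log10(0.4814623) = 6.349 dB

6.349 dB


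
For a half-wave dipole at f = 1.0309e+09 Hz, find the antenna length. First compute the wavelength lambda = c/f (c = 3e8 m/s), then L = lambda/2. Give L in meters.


lambda = c / f = 3.0000e+08 / 1.0309e+09 = 0.2910079 m
L = lambda / 2 = 0.2910079 / 2 = 0.1455 m

0.1455 m


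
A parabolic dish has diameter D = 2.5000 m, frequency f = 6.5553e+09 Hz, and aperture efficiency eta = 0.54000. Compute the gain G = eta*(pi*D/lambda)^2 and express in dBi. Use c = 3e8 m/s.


lambda = c / f = 3.0000e+08 / 6.5553e+09 = 0.04576450 m
G_linear = 0.54000 * (pi * 2.5000 / 0.04576450)^2 = 15904.36
G_dBi = 10 * log10(15904.36) = 42.02 dBi

42.02 dBi


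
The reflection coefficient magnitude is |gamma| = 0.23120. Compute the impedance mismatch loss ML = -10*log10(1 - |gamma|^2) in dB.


ML = -10 * log10(1 - 0.23120^2) = -10 * log10(0.94654656) = 0.2386 dB

0.2386 dB


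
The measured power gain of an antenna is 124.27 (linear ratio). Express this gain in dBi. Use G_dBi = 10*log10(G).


G_dBi = 10 * log10(124.27) = 20.94 dBi

20.94 dBi


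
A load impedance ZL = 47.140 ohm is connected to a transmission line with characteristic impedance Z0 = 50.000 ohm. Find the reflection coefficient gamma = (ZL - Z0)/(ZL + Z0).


gamma = (47.140 - 50.000) / (47.140 + 50.000) = -0.02944

-0.02944


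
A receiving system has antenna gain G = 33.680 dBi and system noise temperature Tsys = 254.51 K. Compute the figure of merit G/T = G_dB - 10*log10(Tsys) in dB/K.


G/T = 33.680 - 10*log10(254.51) = 33.680 - 24.05705 = 9.623 dB/K

9.623 dB/K


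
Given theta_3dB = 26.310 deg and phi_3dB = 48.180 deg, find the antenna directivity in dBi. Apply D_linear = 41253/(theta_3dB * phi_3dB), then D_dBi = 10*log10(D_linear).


D_linear = 41253 / (26.310 * 48.180) = 32.54377
D_dBi = 10 * log10(32.54377) = 15.12 dBi

15.12 dBi


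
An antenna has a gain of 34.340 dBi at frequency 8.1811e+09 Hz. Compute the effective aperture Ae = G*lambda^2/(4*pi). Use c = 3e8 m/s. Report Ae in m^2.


lambda = c / f = 3.0000e+08 / 8.1811e+09 = 0.03666989 m
G_linear = 10^(34.340/10) = 2716.439
Ae = G_linear * lambda^2 / (4*pi) = 2716.439 * 0.03666989^2 / (4*pi) = 0.2907 m^2

0.2907 m^2


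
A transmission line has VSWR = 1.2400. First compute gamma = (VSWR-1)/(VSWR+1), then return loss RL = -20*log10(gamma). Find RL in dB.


gamma = (1.2400 - 1) / (1.2400 + 1) = 0.1071429
RL = -20 * log10(0.1071429) = 19.40 dB

19.40 dB


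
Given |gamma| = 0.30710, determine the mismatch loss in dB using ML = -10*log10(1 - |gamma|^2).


ML = -10 * log10(1 - 0.30710^2) = -10 * log10(0.90568959) = 0.4302 dB

0.4302 dB


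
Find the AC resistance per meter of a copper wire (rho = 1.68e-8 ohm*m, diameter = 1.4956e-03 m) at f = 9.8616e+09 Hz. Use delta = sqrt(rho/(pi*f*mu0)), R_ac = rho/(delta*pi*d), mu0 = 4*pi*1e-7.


delta = sqrt(1.68e-8 / (pi * 9.8616e+09 * 4*pi*1e-7)) = 6.569028e-07 m
R_ac = 1.68e-8 / (6.569028e-07 * pi * 1.4956e-03) = 5.443 ohm/m

5.443 ohm/m


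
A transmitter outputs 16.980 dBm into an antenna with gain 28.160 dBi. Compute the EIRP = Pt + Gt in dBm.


EIRP = Pt + Gt = 16.980 + 28.160 = 45.14 dBm

45.14 dBm


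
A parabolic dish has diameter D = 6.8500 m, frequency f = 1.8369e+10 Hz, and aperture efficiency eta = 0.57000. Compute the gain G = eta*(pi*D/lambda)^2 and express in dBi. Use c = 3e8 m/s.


lambda = c / f = 3.0000e+08 / 1.8369e+10 = 0.01633186 m
G_linear = 0.57000 * (pi * 6.8500 / 0.01633186)^2 = 989656.4
G_dBi = 10 * log10(989656.4) = 59.95 dBi

59.95 dBi


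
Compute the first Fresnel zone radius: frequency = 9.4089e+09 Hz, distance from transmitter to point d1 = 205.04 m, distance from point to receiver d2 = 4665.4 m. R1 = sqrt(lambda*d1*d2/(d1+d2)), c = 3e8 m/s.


lambda = c / f = 3.0000e+08 / 9.4089e+09 = 0.03188470 m
R1 = sqrt(0.03188470 * 205.04 * 4665.4 / (205.04 + 4665.4)) = 2.502 m

2.502 m


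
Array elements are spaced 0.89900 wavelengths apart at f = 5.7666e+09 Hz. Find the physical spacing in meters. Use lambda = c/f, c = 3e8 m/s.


lambda = c / f = 3.0000e+08 / 5.7666e+09 = 0.05202372 m
d = 0.89900 * 0.05202372 = 0.04677 m

0.04677 m


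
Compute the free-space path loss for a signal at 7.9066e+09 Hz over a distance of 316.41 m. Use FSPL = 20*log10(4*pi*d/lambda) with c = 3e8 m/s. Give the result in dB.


lambda = c / f = 3.0000e+08 / 7.9066e+09 = 0.03794298 m
FSPL = 20 * log10(4*pi*316.41/0.03794298) = 100.4 dB

100.4 dB


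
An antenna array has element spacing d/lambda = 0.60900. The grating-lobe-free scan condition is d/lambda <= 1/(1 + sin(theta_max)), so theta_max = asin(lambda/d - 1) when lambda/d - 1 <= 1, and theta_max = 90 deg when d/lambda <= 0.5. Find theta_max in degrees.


lambda/d - 1 = 1/0.60900 - 1 = 0.6420361
theta_max = asin(0.6420361) = 39.94 deg

39.94 deg


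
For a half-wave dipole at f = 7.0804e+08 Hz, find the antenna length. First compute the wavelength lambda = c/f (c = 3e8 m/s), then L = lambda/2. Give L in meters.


lambda = c / f = 3.0000e+08 / 7.0804e+08 = 0.4237049 m
L = lambda / 2 = 0.4237049 / 2 = 0.2119 m

0.2119 m


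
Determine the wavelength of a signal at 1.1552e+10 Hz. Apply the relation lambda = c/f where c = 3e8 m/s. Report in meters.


lambda = c / f = 3.0000e+08 / 1.1552e+10 = 0.02597 m

0.02597 m


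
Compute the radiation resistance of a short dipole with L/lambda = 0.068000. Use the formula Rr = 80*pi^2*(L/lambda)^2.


Rr = 80 * pi^2 * (0.068000)^2 = 80 * 9.869604 * 4.624000e-03 = 3.651 ohm

3.651 ohm


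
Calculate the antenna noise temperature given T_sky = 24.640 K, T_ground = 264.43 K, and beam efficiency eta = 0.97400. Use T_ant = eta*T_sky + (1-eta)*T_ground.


T_ant = 0.97400 * 24.640 + (1 - 0.97400) * 264.43 = 30.87 K

30.87 K


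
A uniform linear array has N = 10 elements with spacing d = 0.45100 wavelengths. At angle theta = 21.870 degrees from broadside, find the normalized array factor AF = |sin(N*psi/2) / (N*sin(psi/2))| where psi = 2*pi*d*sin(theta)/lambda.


psi = 2*pi*0.45100*sin(21.870 deg) = 1.055565 rad
AF = |sin(10*1.055565/2) / (10*sin(1.055565/2))| = 0.1677

0.1677


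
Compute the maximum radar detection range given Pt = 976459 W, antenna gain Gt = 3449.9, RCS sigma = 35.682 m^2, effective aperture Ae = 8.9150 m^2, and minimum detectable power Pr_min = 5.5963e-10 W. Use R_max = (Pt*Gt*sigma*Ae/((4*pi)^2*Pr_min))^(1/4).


R^4 = 976459*3449.9*35.682*8.9150 / ((4*pi)^2 * 5.5963e-10) = 1.212580e+19
R_max = 1.212580e+19^0.25 = 59010 m

59010 m


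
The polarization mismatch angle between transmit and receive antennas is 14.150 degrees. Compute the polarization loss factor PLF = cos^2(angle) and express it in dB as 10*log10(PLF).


PLF_linear = cos^2(14.150 deg) = 0.9402387
PLF_dB = 10 * log10(0.9402387) = -0.2676 dB

-0.2676 dB


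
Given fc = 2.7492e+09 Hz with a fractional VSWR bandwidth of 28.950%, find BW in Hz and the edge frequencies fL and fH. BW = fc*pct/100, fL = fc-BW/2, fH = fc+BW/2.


BW = 2.7492e+09 * 28.950/100 = 7.958934e+08 Hz
fL = 2.7492e+09 - 7.958934e+08/2 = 2.351e+09 Hz
fH = 2.7492e+09 + 7.958934e+08/2 = 3.147e+09 Hz

BW=7.959e+08 Hz, fL=2.351e+09 Hz, fH=3.147e+09 Hz


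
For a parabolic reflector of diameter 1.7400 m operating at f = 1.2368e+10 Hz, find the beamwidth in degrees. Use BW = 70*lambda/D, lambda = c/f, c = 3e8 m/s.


lambda = c / f = 3.0000e+08 / 1.2368e+10 = 0.02425614 m
BW = 70 * 0.02425614 / 1.7400 = 0.9758 deg

0.9758 deg


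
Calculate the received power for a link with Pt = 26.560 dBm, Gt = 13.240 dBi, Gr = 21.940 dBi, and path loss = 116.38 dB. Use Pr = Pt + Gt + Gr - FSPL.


Pr = 26.560 + 13.240 + 21.940 - 116.38 = -54.64 dBm

-54.64 dBm


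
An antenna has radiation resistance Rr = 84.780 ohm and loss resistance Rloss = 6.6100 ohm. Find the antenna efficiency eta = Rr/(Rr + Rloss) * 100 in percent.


eta = 84.780 / (84.780 + 6.6100) * 100 = 92.77%

92.77%


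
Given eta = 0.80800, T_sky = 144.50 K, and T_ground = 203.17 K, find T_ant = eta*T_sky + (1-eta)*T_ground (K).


T_ant = 0.80800 * 144.50 + (1 - 0.80800) * 203.17 = 155.8 K

155.8 K


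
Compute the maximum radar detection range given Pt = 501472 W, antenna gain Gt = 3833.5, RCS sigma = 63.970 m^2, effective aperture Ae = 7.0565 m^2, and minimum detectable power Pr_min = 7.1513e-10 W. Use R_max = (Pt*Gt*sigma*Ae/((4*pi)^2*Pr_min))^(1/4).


R^4 = 501472*3833.5*63.970*7.0565 / ((4*pi)^2 * 7.1513e-10) = 7.684279e+18
R_max = 7.684279e+18^0.25 = 52650 m

52650 m


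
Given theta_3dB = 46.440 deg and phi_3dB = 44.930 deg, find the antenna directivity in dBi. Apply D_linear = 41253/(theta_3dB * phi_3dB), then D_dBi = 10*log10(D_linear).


D_linear = 41253 / (46.440 * 44.930) = 19.77092
D_dBi = 10 * log10(19.77092) = 12.96 dBi

12.96 dBi


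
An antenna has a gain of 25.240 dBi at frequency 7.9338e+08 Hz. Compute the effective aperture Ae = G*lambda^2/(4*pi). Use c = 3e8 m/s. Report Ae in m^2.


lambda = c / f = 3.0000e+08 / 7.9338e+08 = 0.3781290 m
G_linear = 10^(25.240/10) = 334.1950
Ae = G_linear * lambda^2 / (4*pi) = 334.1950 * 0.3781290^2 / (4*pi) = 3.803 m^2

3.803 m^2


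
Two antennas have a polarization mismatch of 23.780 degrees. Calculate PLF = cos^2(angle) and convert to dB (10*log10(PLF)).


PLF_linear = cos^2(23.780 deg) = 0.8374089
PLF_dB = 10 * log10(0.8374089) = -0.7706 dB

-0.7706 dB


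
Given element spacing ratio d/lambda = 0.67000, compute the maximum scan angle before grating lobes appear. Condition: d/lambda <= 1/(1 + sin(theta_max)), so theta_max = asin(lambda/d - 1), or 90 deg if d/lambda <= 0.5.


lambda/d - 1 = 1/0.67000 - 1 = 0.4925373
theta_max = asin(0.4925373) = 29.51 deg

29.51 deg


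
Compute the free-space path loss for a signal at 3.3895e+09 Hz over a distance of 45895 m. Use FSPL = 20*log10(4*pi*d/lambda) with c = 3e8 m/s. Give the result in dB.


lambda = c / f = 3.0000e+08 / 3.3895e+09 = 0.08850863 m
FSPL = 20 * log10(4*pi*45895/0.08850863) = 136.3 dB

136.3 dB


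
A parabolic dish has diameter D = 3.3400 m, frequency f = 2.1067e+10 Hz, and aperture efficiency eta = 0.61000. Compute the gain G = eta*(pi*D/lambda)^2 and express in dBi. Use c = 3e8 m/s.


lambda = c / f = 3.0000e+08 / 2.1067e+10 = 0.01424028 m
G_linear = 0.61000 * (pi * 3.3400 / 0.01424028)^2 = 331196.3
G_dBi = 10 * log10(331196.3) = 55.20 dBi

55.20 dBi


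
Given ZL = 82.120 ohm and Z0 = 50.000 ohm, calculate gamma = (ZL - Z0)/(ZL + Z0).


gamma = (82.120 - 50.000) / (82.120 + 50.000) = 0.2431

0.2431


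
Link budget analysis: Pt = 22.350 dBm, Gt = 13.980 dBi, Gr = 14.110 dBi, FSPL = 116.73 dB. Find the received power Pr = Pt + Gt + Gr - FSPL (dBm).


Pr = 22.350 + 13.980 + 14.110 - 116.73 = -66.29 dBm

-66.29 dBm


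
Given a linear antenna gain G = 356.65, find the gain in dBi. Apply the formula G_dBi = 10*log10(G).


G_dBi = 10 * log10(356.65) = 25.52 dBi

25.52 dBi


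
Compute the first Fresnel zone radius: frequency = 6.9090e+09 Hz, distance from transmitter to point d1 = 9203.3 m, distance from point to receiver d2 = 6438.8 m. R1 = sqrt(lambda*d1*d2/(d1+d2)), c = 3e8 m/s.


lambda = c / f = 3.0000e+08 / 6.9090e+09 = 0.04342162 m
R1 = sqrt(0.04342162 * 9203.3 * 6438.8 / (9203.3 + 6438.8)) = 12.83 m

12.83 m


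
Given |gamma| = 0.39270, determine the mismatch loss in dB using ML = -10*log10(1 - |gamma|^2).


ML = -10 * log10(1 - 0.39270^2) = -10 * log10(0.84578671) = 0.7274 dB

0.7274 dB


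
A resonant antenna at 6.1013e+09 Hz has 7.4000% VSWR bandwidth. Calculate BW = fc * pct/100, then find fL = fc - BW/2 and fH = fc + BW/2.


BW = 6.1013e+09 * 7.4000/100 = 4.514962e+08 Hz
fL = 6.1013e+09 - 4.514962e+08/2 = 5.876e+09 Hz
fH = 6.1013e+09 + 4.514962e+08/2 = 6.327e+09 Hz

BW=4.515e+08 Hz, fL=5.876e+09 Hz, fH=6.327e+09 Hz


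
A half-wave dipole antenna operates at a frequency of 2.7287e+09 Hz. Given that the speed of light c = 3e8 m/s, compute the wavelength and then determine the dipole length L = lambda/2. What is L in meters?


lambda = c / f = 3.0000e+08 / 2.7287e+09 = 0.1099425 m
L = lambda / 2 = 0.1099425 / 2 = 0.05497 m

0.05497 m


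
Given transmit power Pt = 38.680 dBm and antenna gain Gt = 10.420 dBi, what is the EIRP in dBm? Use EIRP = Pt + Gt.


EIRP = Pt + Gt = 38.680 + 10.420 = 49.10 dBm

49.10 dBm


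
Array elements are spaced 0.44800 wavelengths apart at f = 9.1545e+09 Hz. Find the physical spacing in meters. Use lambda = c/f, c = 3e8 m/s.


lambda = c / f = 3.0000e+08 / 9.1545e+09 = 0.03277077 m
d = 0.44800 * 0.03277077 = 0.01468 m

0.01468 m


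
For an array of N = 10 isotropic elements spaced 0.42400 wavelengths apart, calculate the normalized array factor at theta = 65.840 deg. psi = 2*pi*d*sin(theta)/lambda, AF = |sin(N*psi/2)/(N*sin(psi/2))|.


psi = 2*pi*0.42400*sin(65.840 deg) = 2.430714 rad
AF = |sin(10*2.430714/2) / (10*sin(2.430714/2))| = 0.04279

0.04279


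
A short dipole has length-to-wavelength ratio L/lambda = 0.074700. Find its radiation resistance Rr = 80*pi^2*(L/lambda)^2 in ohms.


Rr = 80 * pi^2 * (0.074700)^2 = 80 * 9.869604 * 5.580090e-03 = 4.406 ohm

4.406 ohm


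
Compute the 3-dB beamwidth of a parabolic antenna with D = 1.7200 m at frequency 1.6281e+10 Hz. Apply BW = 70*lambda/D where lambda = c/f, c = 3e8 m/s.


lambda = c / f = 3.0000e+08 / 1.6281e+10 = 0.01842639 m
BW = 70 * 0.01842639 / 1.7200 = 0.7499 deg

0.7499 deg


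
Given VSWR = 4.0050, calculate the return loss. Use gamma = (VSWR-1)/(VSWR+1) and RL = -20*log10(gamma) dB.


gamma = (4.0050 - 1) / (4.0050 + 1) = 0.6003996
RL = -20 * log10(0.6003996) = 4.431 dB

4.431 dB


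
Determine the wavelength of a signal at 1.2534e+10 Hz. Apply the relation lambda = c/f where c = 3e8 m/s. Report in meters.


lambda = c / f = 3.0000e+08 / 1.2534e+10 = 0.02393 m

0.02393 m


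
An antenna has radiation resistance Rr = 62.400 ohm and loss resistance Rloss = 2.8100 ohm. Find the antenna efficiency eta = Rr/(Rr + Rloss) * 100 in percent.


eta = 62.400 / (62.400 + 2.8100) * 100 = 95.69%

95.69%


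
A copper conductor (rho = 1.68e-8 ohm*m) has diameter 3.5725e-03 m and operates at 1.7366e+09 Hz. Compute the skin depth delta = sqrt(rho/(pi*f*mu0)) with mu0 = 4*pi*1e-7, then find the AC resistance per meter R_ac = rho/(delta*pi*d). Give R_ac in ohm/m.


delta = sqrt(1.68e-8 / (pi * 1.7366e+09 * 4*pi*1e-7)) = 1.565398e-06 m
R_ac = 1.68e-8 / (1.565398e-06 * pi * 3.5725e-03) = 0.9562 ohm/m

0.9562 ohm/m


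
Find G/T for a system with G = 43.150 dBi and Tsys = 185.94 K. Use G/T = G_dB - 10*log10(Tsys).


G/T = 43.150 - 10*log10(185.94) = 43.150 - 22.69373 = 20.46 dB/K

20.46 dB/K


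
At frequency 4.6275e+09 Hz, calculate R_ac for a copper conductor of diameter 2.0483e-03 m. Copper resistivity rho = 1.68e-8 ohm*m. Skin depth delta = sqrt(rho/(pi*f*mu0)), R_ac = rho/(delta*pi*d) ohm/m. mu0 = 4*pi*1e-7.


delta = sqrt(1.68e-8 / (pi * 4.6275e+09 * 4*pi*1e-7)) = 9.589624e-07 m
R_ac = 1.68e-8 / (9.589624e-07 * pi * 2.0483e-03) = 2.722 ohm/m

2.722 ohm/m


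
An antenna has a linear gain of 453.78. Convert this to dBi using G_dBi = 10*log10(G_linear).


G_dBi = 10 * log10(453.78) = 26.57 dBi

26.57 dBi


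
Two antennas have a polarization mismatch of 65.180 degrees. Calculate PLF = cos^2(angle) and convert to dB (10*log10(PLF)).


PLF_linear = cos^2(65.180 deg) = 0.1762060
PLF_dB = 10 * log10(0.1762060) = -7.540 dB

-7.540 dB


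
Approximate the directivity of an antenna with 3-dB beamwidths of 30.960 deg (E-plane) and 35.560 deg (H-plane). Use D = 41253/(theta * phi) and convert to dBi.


D_linear = 41253 / (30.960 * 35.560) = 37.47079
D_dBi = 10 * log10(37.47079) = 15.74 dBi

15.74 dBi


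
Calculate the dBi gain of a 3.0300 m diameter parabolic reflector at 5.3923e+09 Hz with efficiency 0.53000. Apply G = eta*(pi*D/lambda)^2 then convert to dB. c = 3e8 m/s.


lambda = c / f = 3.0000e+08 / 5.3923e+09 = 0.05563489 m
G_linear = 0.53000 * (pi * 3.0300 / 0.05563489)^2 = 15515.52
G_dBi = 10 * log10(15515.52) = 41.91 dBi

41.91 dBi


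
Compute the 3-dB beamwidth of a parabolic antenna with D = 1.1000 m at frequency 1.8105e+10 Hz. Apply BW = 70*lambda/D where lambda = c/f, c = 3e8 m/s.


lambda = c / f = 3.0000e+08 / 1.8105e+10 = 0.01657001 m
BW = 70 * 0.01657001 / 1.1000 = 1.054 deg

1.054 deg


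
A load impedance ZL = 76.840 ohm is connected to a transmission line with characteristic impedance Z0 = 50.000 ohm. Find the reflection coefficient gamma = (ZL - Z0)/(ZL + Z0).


gamma = (76.840 - 50.000) / (76.840 + 50.000) = 0.2116

0.2116


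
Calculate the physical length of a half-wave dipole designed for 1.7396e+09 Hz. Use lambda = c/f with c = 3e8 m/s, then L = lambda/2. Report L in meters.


lambda = c / f = 3.0000e+08 / 1.7396e+09 = 0.1724534 m
L = lambda / 2 = 0.1724534 / 2 = 0.08623 m

0.08623 m


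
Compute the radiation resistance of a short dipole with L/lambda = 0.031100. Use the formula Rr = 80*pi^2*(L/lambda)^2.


Rr = 80 * pi^2 * (0.031100)^2 = 80 * 9.869604 * 9.672100e-04 = 0.7637 ohm

0.7637 ohm


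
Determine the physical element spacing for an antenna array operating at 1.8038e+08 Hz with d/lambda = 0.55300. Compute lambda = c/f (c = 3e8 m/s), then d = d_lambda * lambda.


lambda = c / f = 3.0000e+08 / 1.8038e+08 = 1.663156 m
d = 0.55300 * 1.663156 = 0.9197 m

0.9197 m


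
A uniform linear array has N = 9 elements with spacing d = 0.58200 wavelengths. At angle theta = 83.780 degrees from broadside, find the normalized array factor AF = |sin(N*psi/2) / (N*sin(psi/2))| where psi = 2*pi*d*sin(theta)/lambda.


psi = 2*pi*0.58200*sin(83.780 deg) = 3.635287 rad
AF = |sin(9*3.635287/2) / (9*sin(3.635287/2))| = 0.06942

0.06942


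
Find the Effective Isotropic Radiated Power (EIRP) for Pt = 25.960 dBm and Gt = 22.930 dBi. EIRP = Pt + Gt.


EIRP = Pt + Gt = 25.960 + 22.930 = 48.89 dBm

48.89 dBm


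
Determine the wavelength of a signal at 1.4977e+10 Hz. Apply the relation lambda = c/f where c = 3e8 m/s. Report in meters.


lambda = c / f = 3.0000e+08 / 1.4977e+10 = 0.02003 m

0.02003 m


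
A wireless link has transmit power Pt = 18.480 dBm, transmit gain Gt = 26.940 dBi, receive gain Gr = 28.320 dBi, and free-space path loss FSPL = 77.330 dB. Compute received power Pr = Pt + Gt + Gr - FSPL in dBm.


Pr = 18.480 + 26.940 + 28.320 - 77.330 = -3.59 dBm

-3.59 dBm


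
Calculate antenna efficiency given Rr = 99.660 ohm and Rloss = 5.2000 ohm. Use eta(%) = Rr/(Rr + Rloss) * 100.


eta = 99.660 / (99.660 + 5.2000) * 100 = 95.04%

95.04%


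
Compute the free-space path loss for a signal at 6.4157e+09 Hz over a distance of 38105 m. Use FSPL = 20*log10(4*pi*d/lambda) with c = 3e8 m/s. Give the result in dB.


lambda = c / f = 3.0000e+08 / 6.4157e+09 = 0.04676029 m
FSPL = 20 * log10(4*pi*38105/0.04676029) = 140.2 dB

140.2 dB


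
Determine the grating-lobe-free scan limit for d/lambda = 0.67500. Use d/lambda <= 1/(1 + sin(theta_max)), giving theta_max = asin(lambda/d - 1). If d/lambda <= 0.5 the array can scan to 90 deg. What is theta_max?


lambda/d - 1 = 1/0.67500 - 1 = 0.4814815
theta_max = asin(0.4814815) = 28.78 deg

28.78 deg


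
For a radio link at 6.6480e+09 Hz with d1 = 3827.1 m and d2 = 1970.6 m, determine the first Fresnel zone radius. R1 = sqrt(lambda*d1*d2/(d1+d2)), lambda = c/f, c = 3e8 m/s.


lambda = c / f = 3.0000e+08 / 6.6480e+09 = 0.04512635 m
R1 = sqrt(0.04512635 * 3827.1 * 1970.6 / (3827.1 + 1970.6)) = 7.662 m

7.662 m


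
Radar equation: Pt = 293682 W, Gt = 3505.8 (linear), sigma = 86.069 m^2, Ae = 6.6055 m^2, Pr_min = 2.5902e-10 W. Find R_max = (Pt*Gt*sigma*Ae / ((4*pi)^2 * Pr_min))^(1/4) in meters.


R^4 = 293682*3505.8*86.069*6.6055 / ((4*pi)^2 * 2.5902e-10) = 1.431080e+19
R_max = 1.431080e+19^0.25 = 61506 m

61506 m


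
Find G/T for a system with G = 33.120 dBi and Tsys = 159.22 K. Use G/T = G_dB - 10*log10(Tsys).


G/T = 33.120 - 10*log10(159.22) = 33.120 - 22.01998 = 11.10 dB/K

11.10 dB/K


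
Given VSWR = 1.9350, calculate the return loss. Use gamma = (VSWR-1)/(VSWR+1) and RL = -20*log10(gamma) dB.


gamma = (1.9350 - 1) / (1.9350 + 1) = 0.3185690
RL = -20 * log10(0.3185690) = 9.936 dB

9.936 dB


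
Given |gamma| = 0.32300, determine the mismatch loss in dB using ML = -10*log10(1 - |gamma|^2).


ML = -10 * log10(1 - 0.32300^2) = -10 * log10(0.895671) = 0.4785 dB

0.4785 dB


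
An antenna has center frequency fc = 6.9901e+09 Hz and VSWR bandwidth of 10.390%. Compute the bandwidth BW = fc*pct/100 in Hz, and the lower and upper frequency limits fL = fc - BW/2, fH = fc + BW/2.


BW = 6.9901e+09 * 10.390/100 = 7.262714e+08 Hz
fL = 6.9901e+09 - 7.262714e+08/2 = 6.627e+09 Hz
fH = 6.9901e+09 + 7.262714e+08/2 = 7.353e+09 Hz

BW=7.263e+08 Hz, fL=6.627e+09 Hz, fH=7.353e+09 Hz


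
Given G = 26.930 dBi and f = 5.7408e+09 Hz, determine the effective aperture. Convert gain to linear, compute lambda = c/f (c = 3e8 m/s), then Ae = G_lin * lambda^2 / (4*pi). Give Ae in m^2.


lambda = c / f = 3.0000e+08 / 5.7408e+09 = 0.05225753 m
G_linear = 10^(26.930/10) = 493.1738
Ae = G_linear * lambda^2 / (4*pi) = 493.1738 * 0.05225753^2 / (4*pi) = 0.1072 m^2

0.1072 m^2


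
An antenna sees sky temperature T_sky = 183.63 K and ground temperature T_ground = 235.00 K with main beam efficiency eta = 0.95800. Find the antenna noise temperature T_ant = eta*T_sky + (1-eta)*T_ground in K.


T_ant = 0.95800 * 183.63 + (1 - 0.95800) * 235.00 = 185.8 K

185.8 K


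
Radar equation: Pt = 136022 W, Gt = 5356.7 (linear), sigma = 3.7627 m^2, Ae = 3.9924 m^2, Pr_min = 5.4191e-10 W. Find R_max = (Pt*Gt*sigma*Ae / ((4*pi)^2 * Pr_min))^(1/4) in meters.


R^4 = 136022*5356.7*3.7627*3.9924 / ((4*pi)^2 * 5.4191e-10) = 1.279067e+17
R_max = 1.279067e+17^0.25 = 18911 m

18911 m


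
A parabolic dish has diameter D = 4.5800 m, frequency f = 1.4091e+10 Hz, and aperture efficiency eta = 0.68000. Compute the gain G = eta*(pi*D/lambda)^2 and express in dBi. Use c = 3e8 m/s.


lambda = c / f = 3.0000e+08 / 1.4091e+10 = 0.02129019 m
G_linear = 0.68000 * (pi * 4.5800 / 0.02129019)^2 = 310585.0
G_dBi = 10 * log10(310585.0) = 54.92 dBi

54.92 dBi


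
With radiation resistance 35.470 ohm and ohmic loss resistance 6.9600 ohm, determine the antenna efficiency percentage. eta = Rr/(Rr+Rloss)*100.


eta = 35.470 / (35.470 + 6.9600) * 100 = 83.60%

83.60%


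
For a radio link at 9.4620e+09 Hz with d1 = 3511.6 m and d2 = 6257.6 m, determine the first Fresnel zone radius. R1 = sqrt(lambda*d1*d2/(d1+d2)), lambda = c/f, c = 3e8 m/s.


lambda = c / f = 3.0000e+08 / 9.4620e+09 = 0.03170577 m
R1 = sqrt(0.03170577 * 3511.6 * 6257.6 / (3511.6 + 6257.6)) = 8.445 m

8.445 m


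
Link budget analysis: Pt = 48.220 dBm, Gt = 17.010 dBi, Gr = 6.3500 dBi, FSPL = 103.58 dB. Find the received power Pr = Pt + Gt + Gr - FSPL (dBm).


Pr = 48.220 + 17.010 + 6.3500 - 103.58 = -32.00 dBm

-32.00 dBm


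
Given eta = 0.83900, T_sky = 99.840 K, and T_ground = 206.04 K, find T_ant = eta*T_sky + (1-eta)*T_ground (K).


T_ant = 0.83900 * 99.840 + (1 - 0.83900) * 206.04 = 116.9 K

116.9 K


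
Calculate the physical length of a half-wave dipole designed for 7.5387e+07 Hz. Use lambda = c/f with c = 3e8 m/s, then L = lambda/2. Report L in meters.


lambda = c / f = 3.0000e+08 / 7.5387e+07 = 3.979466 m
L = lambda / 2 = 3.979466 / 2 = 1.990 m

1.990 m


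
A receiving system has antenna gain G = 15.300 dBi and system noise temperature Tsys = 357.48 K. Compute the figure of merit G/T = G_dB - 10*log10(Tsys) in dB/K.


G/T = 15.300 - 10*log10(357.48) = 15.300 - 25.53252 = -10.23 dB/K

-10.23 dB/K


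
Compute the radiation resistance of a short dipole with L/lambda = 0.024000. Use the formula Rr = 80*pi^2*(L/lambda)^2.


Rr = 80 * pi^2 * (0.024000)^2 = 80 * 9.869604 * 5.760000e-04 = 0.4548 ohm

0.4548 ohm


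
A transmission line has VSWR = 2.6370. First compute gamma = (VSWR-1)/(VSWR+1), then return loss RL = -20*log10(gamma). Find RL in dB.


gamma = (2.6370 - 1) / (2.6370 + 1) = 0.4500962
RL = -20 * log10(0.4500962) = 6.934 dB

6.934 dB


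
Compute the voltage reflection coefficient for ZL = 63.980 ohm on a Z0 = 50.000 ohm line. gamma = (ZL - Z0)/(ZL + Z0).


gamma = (63.980 - 50.000) / (63.980 + 50.000) = 0.1227

0.1227


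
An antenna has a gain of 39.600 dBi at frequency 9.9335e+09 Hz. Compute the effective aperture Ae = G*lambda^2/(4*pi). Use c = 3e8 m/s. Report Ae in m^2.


lambda = c / f = 3.0000e+08 / 9.9335e+09 = 0.03020084 m
G_linear = 10^(39.600/10) = 9120.108
Ae = G_linear * lambda^2 / (4*pi) = 9120.108 * 0.03020084^2 / (4*pi) = 0.6620 m^2

0.6620 m^2


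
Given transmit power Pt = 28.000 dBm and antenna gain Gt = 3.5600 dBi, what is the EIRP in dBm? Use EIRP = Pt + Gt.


EIRP = Pt + Gt = 28.000 + 3.5600 = 31.56 dBm

31.56 dBm


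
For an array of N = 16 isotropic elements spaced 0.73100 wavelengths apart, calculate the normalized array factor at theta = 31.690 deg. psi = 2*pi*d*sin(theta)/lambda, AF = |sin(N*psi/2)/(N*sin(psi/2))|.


psi = 2*pi*0.73100*sin(31.690 deg) = 2.412814 rad
AF = |sin(16*2.412814/2) / (16*sin(2.412814/2))| = 0.02927

0.02927


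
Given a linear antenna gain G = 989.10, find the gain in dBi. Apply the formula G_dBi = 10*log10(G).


G_dBi = 10 * log10(989.10) = 29.95 dBi

29.95 dBi


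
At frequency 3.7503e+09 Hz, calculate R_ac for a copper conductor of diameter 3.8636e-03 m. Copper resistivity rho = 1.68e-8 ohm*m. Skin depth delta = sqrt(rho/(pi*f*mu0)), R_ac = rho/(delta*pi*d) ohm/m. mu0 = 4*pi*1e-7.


delta = sqrt(1.68e-8 / (pi * 3.7503e+09 * 4*pi*1e-7)) = 1.065226e-06 m
R_ac = 1.68e-8 / (1.065226e-06 * pi * 3.8636e-03) = 1.299 ohm/m

1.299 ohm/m


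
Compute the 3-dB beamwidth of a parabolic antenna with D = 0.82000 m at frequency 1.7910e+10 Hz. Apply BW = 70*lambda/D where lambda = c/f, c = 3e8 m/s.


lambda = c / f = 3.0000e+08 / 1.7910e+10 = 0.01675042 m
BW = 70 * 0.01675042 / 0.82000 = 1.430 deg

1.430 deg


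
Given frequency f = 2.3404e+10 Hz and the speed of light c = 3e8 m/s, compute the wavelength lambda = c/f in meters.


lambda = c / f = 3.0000e+08 / 2.3404e+10 = 0.01282 m

0.01282 m


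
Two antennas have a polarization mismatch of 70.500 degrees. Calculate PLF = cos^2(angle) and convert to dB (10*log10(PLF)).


PLF_linear = cos^2(70.500 deg) = 0.1114270
PLF_dB = 10 * log10(0.1114270) = -9.530 dB

-9.530 dB


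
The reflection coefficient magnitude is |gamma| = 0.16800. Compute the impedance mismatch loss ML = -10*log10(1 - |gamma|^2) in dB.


ML = -10 * log10(1 - 0.16800^2) = -10 * log10(0.971776) = 0.1243 dB

0.1243 dB


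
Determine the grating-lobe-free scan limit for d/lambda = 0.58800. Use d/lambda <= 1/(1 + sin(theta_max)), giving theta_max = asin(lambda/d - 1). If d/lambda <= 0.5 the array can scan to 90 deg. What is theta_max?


lambda/d - 1 = 1/0.58800 - 1 = 0.7006803
theta_max = asin(0.7006803) = 44.48 deg

44.48 deg


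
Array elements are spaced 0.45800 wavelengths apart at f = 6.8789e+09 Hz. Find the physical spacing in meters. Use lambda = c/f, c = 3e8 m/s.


lambda = c / f = 3.0000e+08 / 6.8789e+09 = 0.04361162 m
d = 0.45800 * 0.04361162 = 0.01997 m

0.01997 m


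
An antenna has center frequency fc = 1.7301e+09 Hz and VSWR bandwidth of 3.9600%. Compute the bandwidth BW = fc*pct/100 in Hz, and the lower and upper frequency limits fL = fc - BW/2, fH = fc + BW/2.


BW = 1.7301e+09 * 3.9600/100 = 6.851196e+07 Hz
fL = 1.7301e+09 - 6.851196e+07/2 = 1.696e+09 Hz
fH = 1.7301e+09 + 6.851196e+07/2 = 1.764e+09 Hz

BW=6.851e+07 Hz, fL=1.696e+09 Hz, fH=1.764e+09 Hz


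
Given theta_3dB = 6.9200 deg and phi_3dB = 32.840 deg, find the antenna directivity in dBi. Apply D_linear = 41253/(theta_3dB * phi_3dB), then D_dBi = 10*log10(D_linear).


D_linear = 41253 / (6.9200 * 32.840) = 181.5291
D_dBi = 10 * log10(181.5291) = 22.59 dBi

22.59 dBi


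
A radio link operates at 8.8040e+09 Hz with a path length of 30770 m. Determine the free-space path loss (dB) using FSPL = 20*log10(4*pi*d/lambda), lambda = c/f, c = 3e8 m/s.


lambda = c / f = 3.0000e+08 / 8.8040e+09 = 0.03407542 m
FSPL = 20 * log10(4*pi*30770/0.03407542) = 141.1 dB

141.1 dB


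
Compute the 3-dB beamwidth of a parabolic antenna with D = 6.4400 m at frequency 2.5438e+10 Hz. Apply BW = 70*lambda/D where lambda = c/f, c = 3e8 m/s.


lambda = c / f = 3.0000e+08 / 2.5438e+10 = 0.01179338 m
BW = 70 * 0.01179338 / 6.4400 = 0.1282 deg

0.1282 deg


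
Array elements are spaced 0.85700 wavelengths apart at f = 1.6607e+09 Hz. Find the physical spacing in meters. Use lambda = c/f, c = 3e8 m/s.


lambda = c / f = 3.0000e+08 / 1.6607e+09 = 0.1806467 m
d = 0.85700 * 0.1806467 = 0.1548 m

0.1548 m


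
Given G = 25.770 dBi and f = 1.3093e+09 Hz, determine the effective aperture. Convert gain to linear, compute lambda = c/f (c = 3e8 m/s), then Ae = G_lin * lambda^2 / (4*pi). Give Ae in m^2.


lambda = c / f = 3.0000e+08 / 1.3093e+09 = 0.2291301 m
G_linear = 10^(25.770/10) = 377.5722
Ae = G_linear * lambda^2 / (4*pi) = 377.5722 * 0.2291301^2 / (4*pi) = 1.577 m^2

1.577 m^2


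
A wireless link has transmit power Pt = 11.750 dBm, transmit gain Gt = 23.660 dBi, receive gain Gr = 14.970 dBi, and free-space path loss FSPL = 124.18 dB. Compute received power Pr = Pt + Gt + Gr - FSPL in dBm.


Pr = 11.750 + 23.660 + 14.970 - 124.18 = -73.80 dBm

-73.80 dBm


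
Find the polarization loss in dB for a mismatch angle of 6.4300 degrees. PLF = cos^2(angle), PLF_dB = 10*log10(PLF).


PLF_linear = cos^2(6.4300 deg) = 0.9874584
PLF_dB = 10 * log10(0.9874584) = -0.05481 dB

-0.05481 dB


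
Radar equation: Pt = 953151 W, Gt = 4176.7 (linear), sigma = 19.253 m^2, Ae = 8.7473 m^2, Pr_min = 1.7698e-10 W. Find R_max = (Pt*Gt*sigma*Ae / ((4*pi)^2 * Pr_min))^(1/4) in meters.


R^4 = 953151*4176.7*19.253*8.7473 / ((4*pi)^2 * 1.7698e-10) = 2.398963e+19
R_max = 2.398963e+19^0.25 = 69985 m

69985 m


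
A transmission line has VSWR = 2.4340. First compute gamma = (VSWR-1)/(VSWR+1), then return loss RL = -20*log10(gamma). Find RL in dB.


gamma = (2.4340 - 1) / (2.4340 + 1) = 0.4175888
RL = -20 * log10(0.4175888) = 7.585 dB

7.585 dB


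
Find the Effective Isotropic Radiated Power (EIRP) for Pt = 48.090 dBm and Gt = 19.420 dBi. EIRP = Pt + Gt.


EIRP = Pt + Gt = 48.090 + 19.420 = 67.51 dBm

67.51 dBm


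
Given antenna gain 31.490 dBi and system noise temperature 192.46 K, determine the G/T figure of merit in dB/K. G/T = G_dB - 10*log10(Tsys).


G/T = 31.490 - 10*log10(192.46) = 31.490 - 22.84340 = 8.647 dB/K

8.647 dB/K


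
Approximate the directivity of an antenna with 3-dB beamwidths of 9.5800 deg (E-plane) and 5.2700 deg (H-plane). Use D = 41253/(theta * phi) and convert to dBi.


D_linear = 41253 / (9.5800 * 5.2700) = 817.1079
D_dBi = 10 * log10(817.1079) = 29.12 dBi

29.12 dBi


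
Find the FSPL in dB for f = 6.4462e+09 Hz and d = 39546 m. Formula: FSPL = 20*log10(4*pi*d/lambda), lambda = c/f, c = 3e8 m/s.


lambda = c / f = 3.0000e+08 / 6.4462e+09 = 0.04653905 m
FSPL = 20 * log10(4*pi*39546/0.04653905) = 140.6 dB

140.6 dB


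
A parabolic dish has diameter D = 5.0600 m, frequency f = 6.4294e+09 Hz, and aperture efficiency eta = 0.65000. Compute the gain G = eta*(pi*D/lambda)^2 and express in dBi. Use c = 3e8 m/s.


lambda = c / f = 3.0000e+08 / 6.4294e+09 = 0.04666065 m
G_linear = 0.65000 * (pi * 5.0600 / 0.04666065)^2 = 75441.89
G_dBi = 10 * log10(75441.89) = 48.78 dBi

48.78 dBi


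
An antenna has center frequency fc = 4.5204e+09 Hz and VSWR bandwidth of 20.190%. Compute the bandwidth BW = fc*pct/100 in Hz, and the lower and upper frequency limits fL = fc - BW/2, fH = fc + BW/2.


BW = 4.5204e+09 * 20.190/100 = 9.126688e+08 Hz
fL = 4.5204e+09 - 9.126688e+08/2 = 4.064e+09 Hz
fH = 4.5204e+09 + 9.126688e+08/2 = 4.977e+09 Hz

BW=9.127e+08 Hz, fL=4.064e+09 Hz, fH=4.977e+09 Hz


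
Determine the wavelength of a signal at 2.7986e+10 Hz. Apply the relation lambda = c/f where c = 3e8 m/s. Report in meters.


lambda = c / f = 3.0000e+08 / 2.7986e+10 = 0.01072 m

0.01072 m


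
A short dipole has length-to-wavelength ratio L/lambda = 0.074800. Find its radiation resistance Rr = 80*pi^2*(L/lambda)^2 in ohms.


Rr = 80 * pi^2 * (0.074800)^2 = 80 * 9.869604 * 5.595040e-03 = 4.418 ohm

4.418 ohm


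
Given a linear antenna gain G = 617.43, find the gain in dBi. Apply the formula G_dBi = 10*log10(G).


G_dBi = 10 * log10(617.43) = 27.91 dBi

27.91 dBi


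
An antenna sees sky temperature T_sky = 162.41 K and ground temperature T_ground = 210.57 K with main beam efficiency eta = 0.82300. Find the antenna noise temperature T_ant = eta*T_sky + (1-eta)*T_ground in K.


T_ant = 0.82300 * 162.41 + (1 - 0.82300) * 210.57 = 170.9 K

170.9 K


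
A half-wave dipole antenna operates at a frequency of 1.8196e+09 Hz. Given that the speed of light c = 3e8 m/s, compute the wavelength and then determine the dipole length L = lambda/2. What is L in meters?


lambda = c / f = 3.0000e+08 / 1.8196e+09 = 0.1648714 m
L = lambda / 2 = 0.1648714 / 2 = 0.08244 m

0.08244 m


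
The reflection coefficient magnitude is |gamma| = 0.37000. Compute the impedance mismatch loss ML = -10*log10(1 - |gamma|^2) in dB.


ML = -10 * log10(1 - 0.37000^2) = -10 * log10(0.8631) = 0.6394 dB

0.6394 dB


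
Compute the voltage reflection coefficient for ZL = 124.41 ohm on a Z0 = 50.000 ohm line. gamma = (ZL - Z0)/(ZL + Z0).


gamma = (124.41 - 50.000) / (124.41 + 50.000) = 0.4266

0.4266


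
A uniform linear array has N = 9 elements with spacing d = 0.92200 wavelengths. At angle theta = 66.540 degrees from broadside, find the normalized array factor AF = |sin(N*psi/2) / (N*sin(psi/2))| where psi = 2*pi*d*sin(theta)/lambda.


psi = 2*pi*0.92200*sin(66.540 deg) = 5.314229 rad
AF = |sin(9*5.314229/2) / (9*sin(5.314229/2))| = 0.2239

0.2239
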